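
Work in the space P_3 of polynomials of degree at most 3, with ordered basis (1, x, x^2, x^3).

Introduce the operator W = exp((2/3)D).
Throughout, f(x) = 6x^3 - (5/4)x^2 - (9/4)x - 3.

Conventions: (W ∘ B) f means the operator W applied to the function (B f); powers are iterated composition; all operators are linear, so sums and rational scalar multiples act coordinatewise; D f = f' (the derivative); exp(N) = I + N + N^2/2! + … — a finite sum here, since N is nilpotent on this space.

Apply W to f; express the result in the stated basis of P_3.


the result is g(x) = 6x^3 + (43/4)x^2 + (49/12)x - 59/18

order-1 term: 12x^2 - (5/3)x - 3/2
order-2 term: 8x - 5/9
order-3 term: 16/9
the series for exp((2/3)D) f terminates at order 3
exp((2/3)D) f = 6x^3 + (43/4)x^2 + (49/12)x - 59/18


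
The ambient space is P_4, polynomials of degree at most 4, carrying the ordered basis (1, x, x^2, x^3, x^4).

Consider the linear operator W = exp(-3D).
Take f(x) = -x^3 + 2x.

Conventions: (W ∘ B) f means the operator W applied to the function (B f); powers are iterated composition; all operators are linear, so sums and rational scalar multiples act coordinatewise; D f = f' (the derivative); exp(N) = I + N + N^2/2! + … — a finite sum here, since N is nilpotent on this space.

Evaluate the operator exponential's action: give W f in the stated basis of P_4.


order-1 term: 9x^2 - 6
order-2 term: -27x
order-3 term: 27
the series for exp(-3D) f terminates at order 3
exp(-3D) f = -x^3 + 9x^2 - 25x + 21

g(x) = -x^3 + 9x^2 - 25x + 21


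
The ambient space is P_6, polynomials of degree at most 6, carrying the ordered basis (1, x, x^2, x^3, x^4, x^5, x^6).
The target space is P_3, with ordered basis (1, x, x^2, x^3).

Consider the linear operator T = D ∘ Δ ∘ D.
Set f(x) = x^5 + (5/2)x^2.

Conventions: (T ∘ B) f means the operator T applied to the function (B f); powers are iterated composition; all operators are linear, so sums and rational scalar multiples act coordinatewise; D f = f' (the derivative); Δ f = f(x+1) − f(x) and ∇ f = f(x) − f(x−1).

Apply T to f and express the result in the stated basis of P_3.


g(x) = 60x^2 + 60x + 20

D f = 5x^4 + 5x
Δ D f = 20x^3 + 30x^2 + 20x + 10
D (Δ ∘ D) f = 60x^2 + 60x + 20


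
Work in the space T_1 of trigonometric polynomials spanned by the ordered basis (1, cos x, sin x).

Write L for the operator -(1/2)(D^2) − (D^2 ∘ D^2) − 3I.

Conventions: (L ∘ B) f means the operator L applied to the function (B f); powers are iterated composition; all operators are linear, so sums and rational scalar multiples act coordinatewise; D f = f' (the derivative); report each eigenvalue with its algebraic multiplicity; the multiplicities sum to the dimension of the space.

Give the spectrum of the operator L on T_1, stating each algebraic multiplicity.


λ = -7/2 (multiplicity 2), λ = -3 (multiplicity 1)

image of 1: -3
image of cos x: -(7/2)cos x
image of sin x: -(7/2)sin x
the matrix is diagonal; its diagonal is (-3, -7/2, -7/2)
for a triangular matrix the eigenvalues are the diagonal entries, with algebraic multiplicity their repetition count


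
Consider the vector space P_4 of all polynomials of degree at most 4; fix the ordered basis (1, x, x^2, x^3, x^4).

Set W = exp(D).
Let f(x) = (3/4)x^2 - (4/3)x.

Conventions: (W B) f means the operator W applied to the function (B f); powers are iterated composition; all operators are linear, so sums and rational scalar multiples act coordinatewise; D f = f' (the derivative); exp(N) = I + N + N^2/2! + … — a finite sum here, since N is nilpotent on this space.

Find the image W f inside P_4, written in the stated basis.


order-1 term: (3/2)x - 4/3
order-2 term: 3/4
the series for exp(D) f terminates at order 2
exp(D) f = (3/4)x^2 + (1/6)x - 7/12

g(x) = (3/4)x^2 + (1/6)x - 7/12


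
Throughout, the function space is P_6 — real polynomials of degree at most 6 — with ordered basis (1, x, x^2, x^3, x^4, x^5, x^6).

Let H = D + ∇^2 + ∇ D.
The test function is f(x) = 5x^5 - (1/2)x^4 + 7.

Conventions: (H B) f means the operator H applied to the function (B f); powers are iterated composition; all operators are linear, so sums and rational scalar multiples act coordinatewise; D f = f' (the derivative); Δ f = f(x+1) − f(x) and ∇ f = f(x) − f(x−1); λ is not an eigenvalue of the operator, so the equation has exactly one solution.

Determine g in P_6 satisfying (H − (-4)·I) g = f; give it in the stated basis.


write g with unknown coordinates in the stated basis and equate coefficients in (H − (-4)·I) g = f
solving from the highest basis element down gives g = (5/4)x^5 - (27/16)x^4 - (173/16)x^3 + (2967/64)x^2 - (4359/128)x - 21449/512
check: H g = (25/4)x^4 + (173/4)x^3 - (2967/16)x^2 + (4359/32)x + 22345/128
so H g − (-4)·g = 5x^5 - (1/2)x^4 + 7 = f ✓

the image equals g(x) = (5/4)x^5 - (27/16)x^4 - (173/16)x^3 + (2967/64)x^2 - (4359/128)x - 21449/512


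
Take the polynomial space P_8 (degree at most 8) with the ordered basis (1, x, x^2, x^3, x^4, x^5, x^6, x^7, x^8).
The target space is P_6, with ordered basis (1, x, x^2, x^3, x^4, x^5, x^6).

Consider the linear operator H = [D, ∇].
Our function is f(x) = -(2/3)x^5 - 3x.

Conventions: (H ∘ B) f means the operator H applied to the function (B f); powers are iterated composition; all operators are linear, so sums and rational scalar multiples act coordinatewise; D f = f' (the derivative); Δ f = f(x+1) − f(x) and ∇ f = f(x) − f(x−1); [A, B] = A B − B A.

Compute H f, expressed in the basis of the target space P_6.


the result is g(x) = 0

∇ f = -(10/3)x^4 + (20/3)x^3 - (20/3)x^2 + (10/3)x - 11/3
D ∇ f = -(40/3)x^3 + 20x^2 - (40/3)x + 10/3
D f = -(10/3)x^4 - 3
∇ D f = -(40/3)x^3 + 20x^2 - (40/3)x + 10/3
[D, ∇] f = 0


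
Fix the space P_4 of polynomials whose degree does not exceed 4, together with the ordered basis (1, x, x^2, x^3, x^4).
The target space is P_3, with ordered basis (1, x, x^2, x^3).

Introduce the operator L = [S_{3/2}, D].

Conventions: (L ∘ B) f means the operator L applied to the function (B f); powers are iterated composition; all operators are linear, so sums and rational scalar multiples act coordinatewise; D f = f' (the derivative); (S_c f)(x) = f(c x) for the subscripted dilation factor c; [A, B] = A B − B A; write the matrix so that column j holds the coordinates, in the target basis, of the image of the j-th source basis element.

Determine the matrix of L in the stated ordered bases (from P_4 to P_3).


image of 1: 0
image of x: -1/2
image of x^2: -(3/2)x
image of x^3: -(27/8)x^2
image of x^4: -(27/4)x^3
each image's coordinates form column j of the matrix

the matrix is [[0, -1/2, 0, 0, 0]; [0, 0, -3/2, 0, 0]; [0, 0, 0, -27/8, 0]; [0, 0, 0, 0, -27/4]] (rows listed top to bottom)


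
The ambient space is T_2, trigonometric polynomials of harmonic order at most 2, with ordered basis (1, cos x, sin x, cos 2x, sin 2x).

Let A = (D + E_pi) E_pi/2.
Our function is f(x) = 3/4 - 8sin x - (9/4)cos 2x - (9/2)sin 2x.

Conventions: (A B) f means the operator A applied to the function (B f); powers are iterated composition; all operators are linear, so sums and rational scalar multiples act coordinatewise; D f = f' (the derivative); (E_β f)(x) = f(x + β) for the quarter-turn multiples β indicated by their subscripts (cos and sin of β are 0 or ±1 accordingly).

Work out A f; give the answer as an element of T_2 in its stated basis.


g(x) = 3/4 + 8cos x + 8sin x + (45/4)cos 2x

E_pi/2 f = 3/4 - 8cos x + (9/4)cos 2x + (9/2)sin 2x
D E_pi/2 f = 8sin x + 9cos 2x - (9/2)sin 2x
E_pi E_pi/2 f = 3/4 + 8cos x + (9/4)cos 2x + (9/2)sin 2x
(D + E_pi) E_pi/2 f = 3/4 + 8cos x + 8sin x + (45/4)cos 2x


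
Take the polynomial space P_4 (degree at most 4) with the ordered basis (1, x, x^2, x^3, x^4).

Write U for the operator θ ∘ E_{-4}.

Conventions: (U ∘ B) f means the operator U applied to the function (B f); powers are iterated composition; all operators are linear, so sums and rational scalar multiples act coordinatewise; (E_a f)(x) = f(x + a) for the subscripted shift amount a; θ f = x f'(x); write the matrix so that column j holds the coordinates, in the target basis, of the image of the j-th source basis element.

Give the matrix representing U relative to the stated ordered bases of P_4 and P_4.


the matrix is [[0, 0, 0, 0, 0]; [0, 1, -8, 48, -256]; [0, 0, 2, -24, 192]; [0, 0, 0, 3, -48]; [0, 0, 0, 0, 4]] (rows listed top to bottom)

image of 1: 0
image of x: x
image of x^2: 2x^2 - 8x
image of x^3: 3x^3 - 24x^2 + 48x
image of x^4: 4x^4 - 48x^3 + 192x^2 - 256x
each image's coordinates form column j of the matrix


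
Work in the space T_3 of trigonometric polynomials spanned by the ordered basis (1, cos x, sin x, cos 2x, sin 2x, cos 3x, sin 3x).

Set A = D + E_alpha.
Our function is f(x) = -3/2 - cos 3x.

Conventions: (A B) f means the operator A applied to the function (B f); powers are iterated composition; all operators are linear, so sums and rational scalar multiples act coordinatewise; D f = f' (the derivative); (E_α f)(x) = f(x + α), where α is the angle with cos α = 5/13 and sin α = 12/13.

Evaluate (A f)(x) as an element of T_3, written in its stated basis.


g(x) = -3/2 + (2035/2197)cos 3x + (5763/2197)sin 3x

D f = 3sin 3x
E_alpha f = -3/2 + (2035/2197)cos 3x - (828/2197)sin 3x
(D + E_alpha) f = -3/2 + (2035/2197)cos 3x + (5763/2197)sin 3x


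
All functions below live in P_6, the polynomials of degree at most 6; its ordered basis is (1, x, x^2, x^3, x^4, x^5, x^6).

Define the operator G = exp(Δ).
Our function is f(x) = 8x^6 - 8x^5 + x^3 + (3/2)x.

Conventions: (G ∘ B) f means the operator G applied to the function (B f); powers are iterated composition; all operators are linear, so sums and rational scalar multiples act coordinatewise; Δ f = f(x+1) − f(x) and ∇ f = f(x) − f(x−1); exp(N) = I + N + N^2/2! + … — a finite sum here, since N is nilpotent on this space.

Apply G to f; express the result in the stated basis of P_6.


the result is g(x) = 8x^6 + 40x^5 + 200x^4 + 641x^3 + 1403x^2 + (3807/2)x + 2429/2

order-1 term: 48x^5 + 80x^4 + 80x^3 + 43x^2 + 11x + 5/2
order-2 term: 120x^4 + 400x^3 + 600x^2 + 443x + 131
order-3 term: 160x^3 + 640x^2 + 960x + 521
order-4 term: 120x^2 + 440x + 440
order-5 term: 48x + 112
order-6 term: 8
the series for exp(Δ) f terminates at order 6
exp(Δ) f = 8x^6 + 40x^5 + 200x^4 + 641x^3 + 1403x^2 + (3807/2)x + 2429/2


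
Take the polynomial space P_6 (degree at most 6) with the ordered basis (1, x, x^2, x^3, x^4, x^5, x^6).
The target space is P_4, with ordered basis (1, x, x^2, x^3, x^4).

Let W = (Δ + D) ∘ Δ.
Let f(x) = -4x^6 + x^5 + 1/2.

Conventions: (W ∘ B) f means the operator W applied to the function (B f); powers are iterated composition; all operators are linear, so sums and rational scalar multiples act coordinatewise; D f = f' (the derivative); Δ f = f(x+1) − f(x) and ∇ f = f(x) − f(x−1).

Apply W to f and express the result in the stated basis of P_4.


Δ f = -24x^5 - 55x^4 - 70x^3 - 50x^2 - 19x - 3
Δ Δ f = -120x^4 - 460x^3 - 780x^2 - 650x - 218
D Δ f = -120x^4 - 220x^3 - 210x^2 - 100x - 19
(Δ + D) Δ f = -240x^4 - 680x^3 - 990x^2 - 750x - 237

g(x) = -240x^4 - 680x^3 - 990x^2 - 750x - 237


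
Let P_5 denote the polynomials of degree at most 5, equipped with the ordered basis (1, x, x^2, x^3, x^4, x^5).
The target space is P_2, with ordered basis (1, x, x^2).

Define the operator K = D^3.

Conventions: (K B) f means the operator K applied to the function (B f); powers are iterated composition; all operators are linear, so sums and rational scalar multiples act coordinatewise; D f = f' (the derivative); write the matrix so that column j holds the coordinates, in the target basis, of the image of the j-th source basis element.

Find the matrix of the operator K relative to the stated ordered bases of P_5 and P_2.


image of 1: 0
image of x: 0
image of x^2: 0
image of x^3: 6
image of x^4: 24x
image of x^5: 60x^2
each image's coordinates form column j of the matrix

the matrix is [[0, 0, 0, 6, 0, 0]; [0, 0, 0, 0, 24, 0]; [0, 0, 0, 0, 0, 60]] (rows listed top to bottom)


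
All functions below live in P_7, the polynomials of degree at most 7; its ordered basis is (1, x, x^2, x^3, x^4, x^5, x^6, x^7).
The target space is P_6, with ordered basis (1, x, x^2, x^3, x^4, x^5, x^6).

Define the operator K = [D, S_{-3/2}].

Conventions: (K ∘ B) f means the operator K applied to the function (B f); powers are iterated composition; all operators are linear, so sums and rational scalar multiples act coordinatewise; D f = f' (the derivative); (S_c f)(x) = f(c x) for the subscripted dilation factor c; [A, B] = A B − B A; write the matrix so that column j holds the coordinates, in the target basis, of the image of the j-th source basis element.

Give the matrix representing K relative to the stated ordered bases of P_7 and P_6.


the matrix is [[0, -5/2, 0, 0, 0, 0, 0, 0]; [0, 0, 15/2, 0, 0, 0, 0, 0]; [0, 0, 0, -135/8, 0, 0, 0, 0]; [0, 0, 0, 0, 135/4, 0, 0, 0]; [0, 0, 0, 0, 0, -2025/32, 0, 0]; [0, 0, 0, 0, 0, 0, 3645/32, 0]; [0, 0, 0, 0, 0, 0, 0, -25515/128]] (rows listed top to bottom)

image of 1: 0
image of x: -5/2
image of x^2: (15/2)x
image of x^3: -(135/8)x^2
image of x^4: (135/4)x^3
image of x^5: -(2025/32)x^4
image of x^6: (3645/32)x^5
image of x^7: -(25515/128)x^6
each image's coordinates form column j of the matrix


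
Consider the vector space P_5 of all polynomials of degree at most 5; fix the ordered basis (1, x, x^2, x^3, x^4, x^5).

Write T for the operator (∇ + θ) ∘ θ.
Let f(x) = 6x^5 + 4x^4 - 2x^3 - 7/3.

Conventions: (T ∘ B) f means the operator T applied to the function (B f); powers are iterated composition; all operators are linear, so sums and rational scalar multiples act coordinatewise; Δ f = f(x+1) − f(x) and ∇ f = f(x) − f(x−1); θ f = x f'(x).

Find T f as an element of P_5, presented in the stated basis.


θ f = 30x^5 + 16x^4 - 6x^3
∇ θ f = 150x^4 - 236x^3 + 186x^2 - 68x + 8
θ θ f = 150x^5 + 64x^4 - 18x^3
(∇ + θ) θ f = 150x^5 + 214x^4 - 254x^3 + 186x^2 - 68x + 8

the result is g(x) = 150x^5 + 214x^4 - 254x^3 + 186x^2 - 68x + 8


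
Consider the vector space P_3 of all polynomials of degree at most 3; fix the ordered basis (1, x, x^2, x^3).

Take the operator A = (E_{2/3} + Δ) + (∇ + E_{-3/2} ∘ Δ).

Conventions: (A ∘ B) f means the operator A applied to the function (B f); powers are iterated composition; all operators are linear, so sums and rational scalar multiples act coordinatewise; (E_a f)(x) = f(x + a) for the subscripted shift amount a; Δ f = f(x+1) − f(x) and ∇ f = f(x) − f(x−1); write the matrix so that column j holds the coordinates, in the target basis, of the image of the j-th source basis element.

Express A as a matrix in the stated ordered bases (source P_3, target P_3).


the matrix is [[1, 11/3, -14/9, 599/108]; [0, 1, 22/3, -14/3]; [0, 0, 1, 11]; [0, 0, 0, 1]] (rows listed top to bottom)

image of 1: 1
image of x: x + 11/3
image of x^2: x^2 + (22/3)x - 14/9
image of x^3: x^3 + 11x^2 - (14/3)x + 599/108
each image's coordinates form column j of the matrix


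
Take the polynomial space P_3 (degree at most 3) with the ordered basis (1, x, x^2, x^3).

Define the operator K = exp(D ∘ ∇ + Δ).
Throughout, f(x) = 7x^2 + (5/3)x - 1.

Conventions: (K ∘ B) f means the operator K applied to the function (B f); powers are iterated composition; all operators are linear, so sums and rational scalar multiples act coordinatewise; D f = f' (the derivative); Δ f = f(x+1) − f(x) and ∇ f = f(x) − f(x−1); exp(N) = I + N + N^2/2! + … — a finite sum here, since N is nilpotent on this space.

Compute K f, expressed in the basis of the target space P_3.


the image equals g(x) = 7x^2 + (47/3)x + 86/3

order-1 term: 14x + 68/3
order-2 term: 7
the series for exp(D ∘ ∇ + Δ) f terminates at order 2
exp(D ∘ ∇ + Δ) f = 7x^2 + (47/3)x + 86/3


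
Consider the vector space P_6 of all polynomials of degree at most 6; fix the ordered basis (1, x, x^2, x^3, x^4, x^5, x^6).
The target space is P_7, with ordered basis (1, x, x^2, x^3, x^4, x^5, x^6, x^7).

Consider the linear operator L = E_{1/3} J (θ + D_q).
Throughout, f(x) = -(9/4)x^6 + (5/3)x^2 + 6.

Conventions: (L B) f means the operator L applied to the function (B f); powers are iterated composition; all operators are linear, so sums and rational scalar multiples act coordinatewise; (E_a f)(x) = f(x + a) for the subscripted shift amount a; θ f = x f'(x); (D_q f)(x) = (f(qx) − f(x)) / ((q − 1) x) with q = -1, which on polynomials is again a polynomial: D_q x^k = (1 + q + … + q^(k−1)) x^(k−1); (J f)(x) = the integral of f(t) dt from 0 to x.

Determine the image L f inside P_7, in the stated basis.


θ f = -(27/2)x^6 + (10/3)x^2
D_q f = 0
(θ + D_q) f = -(27/2)x^6 + (10/3)x^2
J (θ + D_q) f = -(27/14)x^7 + (10/9)x^3
E_{1/3} J (θ + D_q) f = -(27/14)x^7 - (9/2)x^6 - (9/2)x^5 - (5/2)x^4 + (5/18)x^3 + (17/18)x^2 + (19/54)x + 137/3402

the image equals g(x) = -(27/14)x^7 - (9/2)x^6 - (9/2)x^5 - (5/2)x^4 + (5/18)x^3 + (17/18)x^2 + (19/54)x + 137/3402


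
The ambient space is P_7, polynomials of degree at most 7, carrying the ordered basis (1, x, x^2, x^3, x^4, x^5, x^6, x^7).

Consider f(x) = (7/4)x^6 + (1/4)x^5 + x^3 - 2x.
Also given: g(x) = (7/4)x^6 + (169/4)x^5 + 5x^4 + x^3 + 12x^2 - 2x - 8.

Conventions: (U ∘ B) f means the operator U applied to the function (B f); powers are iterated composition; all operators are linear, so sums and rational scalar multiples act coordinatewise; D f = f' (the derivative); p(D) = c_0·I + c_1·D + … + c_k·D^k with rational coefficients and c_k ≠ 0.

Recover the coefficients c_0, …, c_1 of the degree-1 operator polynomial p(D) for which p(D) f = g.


c_0 = 1, c_1 = 4

D^0 f = (7/4)x^6 + (1/4)x^5 + x^3 - 2x
D^1 f = (21/2)x^5 + (5/4)x^4 + 3x^2 - 2
matching coefficients of g against c_0 f + c_1 Df + … from the top degree down determines the c_i
solution: c_0 = 1, c_1 = 4


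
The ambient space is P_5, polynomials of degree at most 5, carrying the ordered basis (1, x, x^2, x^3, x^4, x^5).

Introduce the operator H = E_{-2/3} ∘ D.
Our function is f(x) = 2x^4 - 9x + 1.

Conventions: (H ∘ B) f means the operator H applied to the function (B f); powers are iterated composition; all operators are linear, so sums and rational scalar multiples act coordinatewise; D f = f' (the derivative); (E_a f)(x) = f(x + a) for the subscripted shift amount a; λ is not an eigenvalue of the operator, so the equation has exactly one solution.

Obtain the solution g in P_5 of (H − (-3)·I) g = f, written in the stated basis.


the image equals g(x) = (2/3)x^4 - (8/9)x^3 + (8/3)x^2 - (193/27)x + 1108/243

write g with unknown coordinates in the stated basis and equate coefficients in (H − (-3)·I) g = f
solving from the highest basis element down gives g = (2/3)x^4 - (8/9)x^3 + (8/3)x^2 - (193/27)x + 1108/243
check: H g = (8/3)x^3 - 8x^2 + (112/9)x - 1027/81
so H g − (-3)·g = 2x^4 - 9x + 1 = f ✓


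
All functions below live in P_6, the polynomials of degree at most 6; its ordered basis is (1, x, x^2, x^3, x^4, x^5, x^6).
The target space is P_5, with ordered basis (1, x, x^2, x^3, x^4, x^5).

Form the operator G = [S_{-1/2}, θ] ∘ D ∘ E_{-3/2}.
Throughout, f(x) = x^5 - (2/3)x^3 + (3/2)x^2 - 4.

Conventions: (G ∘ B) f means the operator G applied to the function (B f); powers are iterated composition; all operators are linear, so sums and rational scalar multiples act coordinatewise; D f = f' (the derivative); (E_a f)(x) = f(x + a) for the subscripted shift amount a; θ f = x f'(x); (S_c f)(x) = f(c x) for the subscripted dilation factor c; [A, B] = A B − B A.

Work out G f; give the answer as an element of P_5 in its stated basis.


the result is g(x) = 0

E_{-3/2} f = x^5 - (15/2)x^4 + (131/6)x^3 - (117/4)x^2 + (261/16)x - 191/32
D E_{-3/2} f = 5x^4 - 30x^3 + (131/2)x^2 - (117/2)x + 261/16
θ (D ∘ E_{-3/2}) f = 20x^4 - 90x^3 + 131x^2 - (117/2)x
S_{-1/2} θ (D ∘ E_{-3/2}) f = (5/4)x^4 + (45/4)x^3 + (131/4)x^2 + (117/4)x
S_{-1/2} (D ∘ E_{-3/2}) f = (5/16)x^4 + (15/4)x^3 + (131/8)x^2 + (117/4)x + 261/16
θ S_{-1/2} (D ∘ E_{-3/2}) f = (5/4)x^4 + (45/4)x^3 + (131/4)x^2 + (117/4)x
[S_{-1/2}, θ] (D ∘ E_{-3/2}) f = 0


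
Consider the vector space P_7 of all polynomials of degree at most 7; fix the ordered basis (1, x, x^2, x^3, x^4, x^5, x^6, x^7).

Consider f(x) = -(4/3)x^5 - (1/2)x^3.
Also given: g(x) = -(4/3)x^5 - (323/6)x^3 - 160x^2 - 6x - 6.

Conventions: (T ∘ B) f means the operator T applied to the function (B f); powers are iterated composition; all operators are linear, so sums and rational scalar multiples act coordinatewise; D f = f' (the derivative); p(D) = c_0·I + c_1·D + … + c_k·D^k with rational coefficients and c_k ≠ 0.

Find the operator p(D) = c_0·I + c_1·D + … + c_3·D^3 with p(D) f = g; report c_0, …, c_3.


c_0 = 1, c_1 = 0, c_2 = 2, c_3 = 2

D^0 f = -(4/3)x^5 - (1/2)x^3
D^1 f = -(20/3)x^4 - (3/2)x^2
D^2 f = -(80/3)x^3 - 3x
D^3 f = -80x^2 - 3
matching coefficients of g against c_0 f + c_1 Df + … from the top degree down determines the c_i
solution: c_0 = 1, c_1 = 0, c_2 = 2, c_3 = 2


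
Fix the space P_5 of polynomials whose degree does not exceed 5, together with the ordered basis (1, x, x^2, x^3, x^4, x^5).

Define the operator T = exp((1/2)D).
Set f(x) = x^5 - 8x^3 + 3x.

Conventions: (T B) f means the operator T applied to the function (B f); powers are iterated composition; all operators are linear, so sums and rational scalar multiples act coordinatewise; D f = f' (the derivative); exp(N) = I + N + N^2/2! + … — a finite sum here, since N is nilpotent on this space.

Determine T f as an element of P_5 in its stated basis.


order-1 term: (5/2)x^4 - 12x^2 + 3/2
order-2 term: (5/2)x^3 - 6x
order-3 term: (5/4)x^2 - 1
order-4 term: (5/16)x
order-5 term: 1/32
the series for exp((1/2)D) f terminates at order 5
exp((1/2)D) f = x^5 + (5/2)x^4 - (11/2)x^3 - (43/4)x^2 - (43/16)x + 17/32

the image equals g(x) = x^5 + (5/2)x^4 - (11/2)x^3 - (43/4)x^2 - (43/16)x + 17/32


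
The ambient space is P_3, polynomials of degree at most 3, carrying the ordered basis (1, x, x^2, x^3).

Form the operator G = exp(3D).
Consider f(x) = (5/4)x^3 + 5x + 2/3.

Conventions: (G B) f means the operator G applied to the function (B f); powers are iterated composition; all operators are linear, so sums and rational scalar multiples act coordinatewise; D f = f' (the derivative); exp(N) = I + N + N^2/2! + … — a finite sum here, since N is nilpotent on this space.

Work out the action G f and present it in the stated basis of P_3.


the result is g(x) = (5/4)x^3 + (45/4)x^2 + (155/4)x + 593/12

order-1 term: (45/4)x^2 + 15
order-2 term: (135/4)x
order-3 term: 135/4
the series for exp(3D) f terminates at order 3
exp(3D) f = (5/4)x^3 + (45/4)x^2 + (155/4)x + 593/12


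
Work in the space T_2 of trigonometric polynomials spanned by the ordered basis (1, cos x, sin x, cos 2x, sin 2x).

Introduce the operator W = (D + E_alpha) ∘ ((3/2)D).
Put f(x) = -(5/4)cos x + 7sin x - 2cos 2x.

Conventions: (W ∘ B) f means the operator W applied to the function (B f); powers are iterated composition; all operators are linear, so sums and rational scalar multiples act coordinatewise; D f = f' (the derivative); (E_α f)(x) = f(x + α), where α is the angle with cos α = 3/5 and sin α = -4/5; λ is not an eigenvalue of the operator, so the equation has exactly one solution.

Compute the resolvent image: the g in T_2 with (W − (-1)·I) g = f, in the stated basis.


the image equals g(x) = -(287/52)cos x + (151/52)sin x + (53/65)cos 2x + (21/65)sin 2x

write g with unknown coordinates in the stated basis and equate coefficients in (W − (-1)·I) g = f
solving from the highest basis element down gives g = -(287/52)cos x + (151/52)sin x + (53/65)cos 2x + (21/65)sin 2x
check: W g = (111/26)cos x + (213/52)sin x - (183/65)cos 2x - (21/65)sin 2x
so W g − (-1)·g = -(5/4)cos x + 7sin x - 2cos 2x = f ✓


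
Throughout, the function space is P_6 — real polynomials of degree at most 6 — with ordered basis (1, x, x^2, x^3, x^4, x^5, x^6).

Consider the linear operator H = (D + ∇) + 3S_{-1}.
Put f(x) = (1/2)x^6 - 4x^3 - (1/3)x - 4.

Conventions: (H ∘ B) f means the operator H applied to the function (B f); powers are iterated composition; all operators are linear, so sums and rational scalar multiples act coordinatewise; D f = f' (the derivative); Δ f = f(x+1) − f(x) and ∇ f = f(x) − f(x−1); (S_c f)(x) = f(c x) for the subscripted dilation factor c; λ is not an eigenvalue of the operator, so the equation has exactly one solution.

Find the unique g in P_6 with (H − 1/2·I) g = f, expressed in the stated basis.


write g with unknown coordinates in the stated basis and equate coefficients in (H − 1/2·I) g = f
solving from the highest basis element down gives g = (1/5)x^6 + (24/35)x^5 - (54/35)x^4 - (16/5)x^3 + (426/175)x^2 + (11834/3675)x - 50234/18375
check: H g = (3/5)x^6 + (12/35)x^5 - (27/35)x^4 - (28/5)x^3 + (213/175)x^2 + (1564/1225)x - 98617/18375
so H g − 1/2·g = (1/2)x^6 - 4x^3 - (1/3)x - 4 = f ✓

the result is g(x) = (1/5)x^6 + (24/35)x^5 - (54/35)x^4 - (16/5)x^3 + (426/175)x^2 + (11834/3675)x - 50234/18375


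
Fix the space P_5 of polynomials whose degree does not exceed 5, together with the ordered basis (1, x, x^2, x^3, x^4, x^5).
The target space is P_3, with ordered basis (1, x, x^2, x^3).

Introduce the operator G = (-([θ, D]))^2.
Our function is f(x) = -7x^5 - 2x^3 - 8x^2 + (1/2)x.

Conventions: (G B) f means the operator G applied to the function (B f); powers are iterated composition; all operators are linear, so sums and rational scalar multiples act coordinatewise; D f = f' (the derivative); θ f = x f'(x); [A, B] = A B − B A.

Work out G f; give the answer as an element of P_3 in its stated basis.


D f = -35x^4 - 6x^2 - 16x + 1/2
θ D f = -140x^4 - 12x^2 - 16x
θ f = -35x^5 - 6x^3 - 16x^2 + (1/2)x
D θ f = -175x^4 - 18x^2 - 32x + 1/2
[θ, D] f = 35x^4 + 6x^2 + 16x - 1/2
(-([θ, D])) f = -35x^4 - 6x^2 - 16x + 1/2
D (-([θ, D])) f = -140x^3 - 12x - 16
θ D (-([θ, D])) f = -420x^3 - 12x
θ (-([θ, D])) f = -140x^4 - 12x^2 - 16x
D θ (-([θ, D])) f = -560x^3 - 24x - 16
[θ, D] (-([θ, D])) f = 140x^3 + 12x + 16
(-([θ, D])) (-([θ, D])) f = -140x^3 - 12x - 16

g(x) = -140x^3 - 12x - 16


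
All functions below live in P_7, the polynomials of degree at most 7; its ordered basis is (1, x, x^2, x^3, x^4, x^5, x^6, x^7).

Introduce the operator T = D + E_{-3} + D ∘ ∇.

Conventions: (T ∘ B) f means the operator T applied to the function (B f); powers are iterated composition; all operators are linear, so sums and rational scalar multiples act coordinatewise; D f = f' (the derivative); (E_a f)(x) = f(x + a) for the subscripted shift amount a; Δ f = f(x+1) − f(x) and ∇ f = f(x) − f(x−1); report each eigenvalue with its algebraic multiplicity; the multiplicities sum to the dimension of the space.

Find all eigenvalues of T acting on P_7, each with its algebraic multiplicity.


image of 1: 1
image of x: x - 2
image of x^2: x^2 - 4x + 11
image of x^3: x^3 - 6x^2 + 33x - 30
image of x^4: x^4 - 8x^3 + 66x^2 - 120x + 85
image of x^5: x^5 - 10x^4 + 110x^3 - 300x^2 + 425x - 248
image of x^6: x^6 - 12x^5 + 165x^4 - 600x^3 + 1275x^2 - 1488x + 735
image of x^7: x^7 - 14x^6 + 231x^5 - 1050x^4 + 2975x^3 - 5208x^2 + 5145x - 2194
the matrix is upper triangular; its diagonal is (1, 1, 1, 1, 1, 1, 1, 1)
for a triangular matrix the eigenvalues are the diagonal entries, with algebraic multiplicity their repetition count

λ = 1 (multiplicity 8)


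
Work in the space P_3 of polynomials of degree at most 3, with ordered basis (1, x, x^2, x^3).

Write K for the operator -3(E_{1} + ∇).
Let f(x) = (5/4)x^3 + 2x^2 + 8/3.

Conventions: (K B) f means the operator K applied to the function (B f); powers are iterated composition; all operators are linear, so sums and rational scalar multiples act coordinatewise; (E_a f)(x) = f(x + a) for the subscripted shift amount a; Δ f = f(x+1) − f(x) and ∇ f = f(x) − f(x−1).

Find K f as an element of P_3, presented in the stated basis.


the image equals g(x) = -(15/4)x^3 - (57/2)x^2 - 24x - 31/2

E_{1} f = (5/4)x^3 + (23/4)x^2 + (31/4)x + 71/12
∇ f = (15/4)x^2 + (1/4)x - 3/4
(E_{1} + ∇) f = (5/4)x^3 + (19/2)x^2 + 8x + 31/6
(-3(E_{1} + ∇)) f = -(15/4)x^3 - (57/2)x^2 - 24x - 31/2


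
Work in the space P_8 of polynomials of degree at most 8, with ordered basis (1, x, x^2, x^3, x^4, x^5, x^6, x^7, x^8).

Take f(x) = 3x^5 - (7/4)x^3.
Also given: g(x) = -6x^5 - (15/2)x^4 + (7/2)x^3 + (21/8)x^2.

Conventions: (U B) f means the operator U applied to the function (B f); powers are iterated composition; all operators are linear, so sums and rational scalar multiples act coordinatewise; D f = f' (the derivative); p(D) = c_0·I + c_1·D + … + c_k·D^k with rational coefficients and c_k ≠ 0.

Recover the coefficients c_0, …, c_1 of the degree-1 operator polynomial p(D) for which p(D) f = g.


D^0 f = 3x^5 - (7/4)x^3
D^1 f = 15x^4 - (21/4)x^2
matching coefficients of g against c_0 f + c_1 Df + … from the top degree down determines the c_i
solution: c_0 = -2, c_1 = -1/2

c_0 = -2, c_1 = -1/2


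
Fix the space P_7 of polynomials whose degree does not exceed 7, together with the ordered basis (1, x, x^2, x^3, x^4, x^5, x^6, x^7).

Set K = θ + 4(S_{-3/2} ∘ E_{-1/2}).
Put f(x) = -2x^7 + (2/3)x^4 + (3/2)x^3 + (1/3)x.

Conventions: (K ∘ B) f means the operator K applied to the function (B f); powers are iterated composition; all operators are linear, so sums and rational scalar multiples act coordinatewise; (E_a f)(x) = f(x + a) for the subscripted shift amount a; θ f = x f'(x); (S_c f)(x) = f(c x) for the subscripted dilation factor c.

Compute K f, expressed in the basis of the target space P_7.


g(x) = (1963/16)x^7 + (5103/16)x^6 + (5103/16)x^5 + (9281/48)x^4 + (981/16)x^3 + (9/16)x^2 - (245/48)x - 19/16

θ f = -14x^7 + (8/3)x^4 + (9/2)x^3 + (1/3)x
E_{-1/2} f = -2x^7 + 7x^6 - (21/2)x^5 + (113/12)x^4 - (101/24)x^3 + (1/16)x^2 + (29/32)x - 19/64
S_{-3/2} E_{-1/2} f = (2187/64)x^7 + (5103/64)x^6 + (5103/64)x^5 + (3051/64)x^4 + (909/64)x^3 + (9/64)x^2 - (87/64)x - 19/64
(4(S_{-3/2} ∘ E_{-1/2})) f = (2187/16)x^7 + (5103/16)x^6 + (5103/16)x^5 + (3051/16)x^4 + (909/16)x^3 + (9/16)x^2 - (87/16)x - 19/16
(θ + 4(S_{-3/2} ∘ E_{-1/2})) f = (1963/16)x^7 + (5103/16)x^6 + (5103/16)x^5 + (9281/48)x^4 + (981/16)x^3 + (9/16)x^2 - (245/48)x - 19/16


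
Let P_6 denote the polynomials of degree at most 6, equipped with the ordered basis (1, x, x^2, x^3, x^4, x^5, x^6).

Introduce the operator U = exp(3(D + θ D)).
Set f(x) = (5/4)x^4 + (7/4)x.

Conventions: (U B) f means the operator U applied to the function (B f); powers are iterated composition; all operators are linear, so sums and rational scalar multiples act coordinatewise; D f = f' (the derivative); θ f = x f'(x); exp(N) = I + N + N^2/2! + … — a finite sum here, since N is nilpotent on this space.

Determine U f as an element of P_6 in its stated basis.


g(x) = (5/4)x^4 + 60x^3 + 810x^2 + (12967/4)x + 9741/4

order-1 term: 60x^3 + 21/4
order-2 term: 810x^2
order-3 term: 3240x
order-4 term: 2430
the series for exp(3(D + θ D)) f terminates at order 4
exp(3(D + θ D)) f = (5/4)x^4 + 60x^3 + 810x^2 + (12967/4)x + 9741/4


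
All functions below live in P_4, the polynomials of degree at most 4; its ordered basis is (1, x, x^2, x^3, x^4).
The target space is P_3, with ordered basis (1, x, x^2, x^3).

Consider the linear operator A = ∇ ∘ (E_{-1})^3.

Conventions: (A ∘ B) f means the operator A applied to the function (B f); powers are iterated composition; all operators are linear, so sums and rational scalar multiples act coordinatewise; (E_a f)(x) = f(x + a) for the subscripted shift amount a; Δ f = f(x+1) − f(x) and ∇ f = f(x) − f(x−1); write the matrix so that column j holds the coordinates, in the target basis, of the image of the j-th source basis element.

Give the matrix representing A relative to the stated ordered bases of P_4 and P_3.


image of 1: 0
image of x: 1
image of x^2: 2x - 7
image of x^3: 3x^2 - 21x + 37
image of x^4: 4x^3 - 42x^2 + 148x - 175
each image's coordinates form column j of the matrix

the matrix is [[0, 1, -7, 37, -175]; [0, 0, 2, -21, 148]; [0, 0, 0, 3, -42]; [0, 0, 0, 0, 4]] (rows listed top to bottom)


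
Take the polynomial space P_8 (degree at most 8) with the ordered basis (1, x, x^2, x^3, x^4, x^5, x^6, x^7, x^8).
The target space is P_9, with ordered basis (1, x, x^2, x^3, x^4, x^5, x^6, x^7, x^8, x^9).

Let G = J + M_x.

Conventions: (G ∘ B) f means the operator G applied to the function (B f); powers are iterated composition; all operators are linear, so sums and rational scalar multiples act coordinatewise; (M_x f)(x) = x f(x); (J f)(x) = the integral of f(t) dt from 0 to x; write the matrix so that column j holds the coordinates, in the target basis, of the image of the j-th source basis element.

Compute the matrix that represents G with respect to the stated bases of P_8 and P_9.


image of 1: 2x
image of x: (3/2)x^2
image of x^2: (4/3)x^3
image of x^3: (5/4)x^4
image of x^4: (6/5)x^5
image of x^5: (7/6)x^6
image of x^6: (8/7)x^7
image of x^7: (9/8)x^8
image of x^8: (10/9)x^9
each image's coordinates form column j of the matrix

the matrix is [[0, 0, 0, 0, 0, 0, 0, 0, 0]; [2, 0, 0, 0, 0, 0, 0, 0, 0]; [0, 3/2, 0, 0, 0, 0, 0, 0, 0]; [0, 0, 4/3, 0, 0, 0, 0, 0, 0]; [0, 0, 0, 5/4, 0, 0, 0, 0, 0]; [0, 0, 0, 0, 6/5, 0, 0, 0, 0]; [0, 0, 0, 0, 0, 7/6, 0, 0, 0]; [0, 0, 0, 0, 0, 0, 8/7, 0, 0]; [0, 0, 0, 0, 0, 0, 0, 9/8, 0]; [0, 0, 0, 0, 0, 0, 0, 0, 10/9]] (rows listed top to bottom)


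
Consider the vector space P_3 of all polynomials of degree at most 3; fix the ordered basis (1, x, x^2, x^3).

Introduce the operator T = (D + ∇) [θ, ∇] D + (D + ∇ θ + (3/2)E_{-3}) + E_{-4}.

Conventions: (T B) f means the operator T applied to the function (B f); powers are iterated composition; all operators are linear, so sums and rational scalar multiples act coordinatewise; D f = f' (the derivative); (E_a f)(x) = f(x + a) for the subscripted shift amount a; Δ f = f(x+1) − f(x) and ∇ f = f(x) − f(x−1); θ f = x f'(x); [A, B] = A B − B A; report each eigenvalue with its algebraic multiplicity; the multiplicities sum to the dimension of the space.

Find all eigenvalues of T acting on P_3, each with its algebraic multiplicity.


λ = 5/2 (multiplicity 4)

image of 1: 5/2
image of x: (5/2)x - 13/2
image of x^2: (5/2)x^2 - 11x + 55/2
image of x^3: (5/2)x^3 - (27/2)x^2 + (159/2)x - 227/2
the matrix is upper triangular; its diagonal is (5/2, 5/2, 5/2, 5/2)
for a triangular matrix the eigenvalues are the diagonal entries, with algebraic multiplicity their repetition count


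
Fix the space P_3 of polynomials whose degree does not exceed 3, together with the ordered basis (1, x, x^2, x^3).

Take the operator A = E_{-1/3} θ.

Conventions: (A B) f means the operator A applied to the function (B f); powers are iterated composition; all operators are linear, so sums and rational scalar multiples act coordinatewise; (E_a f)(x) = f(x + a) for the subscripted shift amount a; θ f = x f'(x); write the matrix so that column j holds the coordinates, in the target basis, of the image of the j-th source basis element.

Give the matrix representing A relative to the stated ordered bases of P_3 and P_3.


the matrix is [[0, -1/3, 2/9, -1/9]; [0, 1, -4/3, 1]; [0, 0, 2, -3]; [0, 0, 0, 3]] (rows listed top to bottom)

image of 1: 0
image of x: x - 1/3
image of x^2: 2x^2 - (4/3)x + 2/9
image of x^3: 3x^3 - 3x^2 + x - 1/9
each image's coordinates form column j of the matrix


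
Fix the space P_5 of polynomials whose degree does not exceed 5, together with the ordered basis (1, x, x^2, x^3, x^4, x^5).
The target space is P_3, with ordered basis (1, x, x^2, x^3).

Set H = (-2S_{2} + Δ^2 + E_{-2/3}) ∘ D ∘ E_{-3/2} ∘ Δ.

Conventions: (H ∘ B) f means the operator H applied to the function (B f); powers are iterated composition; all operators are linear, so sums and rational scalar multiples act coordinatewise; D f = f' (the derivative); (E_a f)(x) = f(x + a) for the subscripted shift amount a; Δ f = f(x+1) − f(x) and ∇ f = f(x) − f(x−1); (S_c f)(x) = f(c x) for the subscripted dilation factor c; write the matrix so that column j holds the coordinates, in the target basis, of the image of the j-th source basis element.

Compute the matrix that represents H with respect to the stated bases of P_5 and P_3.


the matrix is [[0, 0, -2, 2, 97/3, -1375/27]; [0, 0, 0, -18, 56, 95/3]; [0, 0, 0, 0, -84, 380]; [0, 0, 0, 0, 0, -300]] (rows listed top to bottom)

image of 1: 0
image of x: 0
image of x^2: -2
image of x^3: -18x + 2
image of x^4: -84x^2 + 56x + 97/3
image of x^5: -300x^3 + 380x^2 + (95/3)x - 1375/27
each image's coordinates form column j of the matrix


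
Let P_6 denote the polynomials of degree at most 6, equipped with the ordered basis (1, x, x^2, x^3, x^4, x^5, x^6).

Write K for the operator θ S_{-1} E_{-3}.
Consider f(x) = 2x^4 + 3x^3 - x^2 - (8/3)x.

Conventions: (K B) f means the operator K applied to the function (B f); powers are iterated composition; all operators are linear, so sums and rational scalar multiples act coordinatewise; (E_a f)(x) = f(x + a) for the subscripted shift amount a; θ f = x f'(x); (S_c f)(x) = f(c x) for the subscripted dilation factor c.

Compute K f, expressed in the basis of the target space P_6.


the image equals g(x) = 8x^4 + 63x^3 + 160x^2 + (395/3)x

E_{-3} f = 2x^4 - 21x^3 + 80x^2 - (395/3)x + 80
S_{-1} E_{-3} f = 2x^4 + 21x^3 + 80x^2 + (395/3)x + 80
θ S_{-1} E_{-3} f = 8x^4 + 63x^3 + 160x^2 + (395/3)x


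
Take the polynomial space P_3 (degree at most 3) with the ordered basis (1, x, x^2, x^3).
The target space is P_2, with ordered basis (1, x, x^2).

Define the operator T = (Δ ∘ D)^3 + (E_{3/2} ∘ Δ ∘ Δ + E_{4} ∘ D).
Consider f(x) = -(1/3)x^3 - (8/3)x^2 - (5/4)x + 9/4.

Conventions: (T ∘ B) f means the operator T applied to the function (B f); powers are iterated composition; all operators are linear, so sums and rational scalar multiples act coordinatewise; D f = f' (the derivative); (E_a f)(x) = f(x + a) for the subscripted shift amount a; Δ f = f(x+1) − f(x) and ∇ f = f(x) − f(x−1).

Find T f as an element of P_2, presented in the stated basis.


D f = -x^2 - (16/3)x - 5/4
Δ D f = -2x - 19/3
D (Δ ∘ D) f = -2
Δ D (Δ ∘ D) f = 0
D (Δ ∘ D) (Δ ∘ D) f = 0
Δ D (Δ ∘ D) (Δ ∘ D) f = 0
Δ f = -x^2 - (19/3)x - 17/4
Δ Δ f = -2x - 22/3
E_{3/2} Δ Δ f = -2x - 31/3
D f = -x^2 - (16/3)x - 5/4
E_{4} D f = -x^2 - (40/3)x - 463/12
(E_{3/2} ∘ Δ ∘ Δ + E_{4} ∘ D) f = -x^2 - (46/3)x - 587/12
((Δ ∘ D)^3 + (E_{3/2} ∘ Δ ∘ Δ + E_{4} ∘ D)) f = -x^2 - (46/3)x - 587/12

g(x) = -x^2 - (46/3)x - 587/12


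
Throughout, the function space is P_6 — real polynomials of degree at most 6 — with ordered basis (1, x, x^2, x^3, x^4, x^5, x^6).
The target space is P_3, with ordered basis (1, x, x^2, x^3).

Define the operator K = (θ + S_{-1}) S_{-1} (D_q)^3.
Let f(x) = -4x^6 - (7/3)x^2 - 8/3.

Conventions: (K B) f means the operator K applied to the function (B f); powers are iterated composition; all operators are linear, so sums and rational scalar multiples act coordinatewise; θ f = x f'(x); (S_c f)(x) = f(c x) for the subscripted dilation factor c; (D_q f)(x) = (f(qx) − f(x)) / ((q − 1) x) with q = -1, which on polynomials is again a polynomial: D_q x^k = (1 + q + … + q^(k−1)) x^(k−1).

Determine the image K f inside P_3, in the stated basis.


the result is g(x) = 0

D_q f = 0
D_q D_q f = 0
D_q D_q D_q f = 0
S_{-1} (D_q)^3 f = 0
θ S_{-1} (D_q)^3 f = 0
S_{-1} S_{-1} (D_q)^3 f = 0
(θ + S_{-1}) S_{-1} (D_q)^3 f = 0


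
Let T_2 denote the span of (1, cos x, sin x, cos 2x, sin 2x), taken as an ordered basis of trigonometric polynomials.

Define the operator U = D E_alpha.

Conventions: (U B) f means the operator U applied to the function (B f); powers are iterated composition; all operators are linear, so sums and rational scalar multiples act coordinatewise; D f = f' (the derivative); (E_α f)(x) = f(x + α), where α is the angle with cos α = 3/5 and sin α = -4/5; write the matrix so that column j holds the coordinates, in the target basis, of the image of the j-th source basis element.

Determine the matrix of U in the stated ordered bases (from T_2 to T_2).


image of 1: 0
image of cos x: (4/5)cos x - (3/5)sin x
image of sin x: (3/5)cos x + (4/5)sin x
image of cos 2x: (48/25)cos 2x + (14/25)sin 2x
image of sin 2x: -(14/25)cos 2x + (48/25)sin 2x
each image's coordinates form column j of the matrix

the matrix is [[0, 0, 0, 0, 0]; [0, 4/5, 3/5, 0, 0]; [0, -3/5, 4/5, 0, 0]; [0, 0, 0, 48/25, -14/25]; [0, 0, 0, 14/25, 48/25]] (rows listed top to bottom)
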